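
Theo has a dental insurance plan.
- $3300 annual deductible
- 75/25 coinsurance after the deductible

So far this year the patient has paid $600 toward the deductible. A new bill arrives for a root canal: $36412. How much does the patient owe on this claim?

Remaining deductible: $3300 − $600 = $2700.
The remaining $33712 (= $36412 − $2700) moves to coinsurance.
25% of $33712 = $8428 falls to the patient.
Patient responsibility: $2700 + $8428 = $11128.

$11128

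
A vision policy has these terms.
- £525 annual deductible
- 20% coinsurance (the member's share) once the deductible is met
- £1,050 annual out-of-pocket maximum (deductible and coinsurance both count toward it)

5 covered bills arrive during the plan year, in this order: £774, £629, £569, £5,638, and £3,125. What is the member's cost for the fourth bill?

Claim 1 (£774): deductible takes £525, £249 remains; member's 20% is £49.80. Member owes £574.80 (running OOP £574.80).
Claim 2 (£629): deductible met; 20% of £629 = £125.80. Member owes £125.80 (running OOP £700.60).
Claim 3 (£569): deductible met; 20% of £569 = £113.80. Member pays £113.80; OOP now £814.40.
Claim 4 (£5,638): 20% coinsurance on £5,638 = £1,127.60. That would push OOP to £1,942, over the £1,050 cap, so member pays £1,050 − £814.40 = £235.60.

£235.60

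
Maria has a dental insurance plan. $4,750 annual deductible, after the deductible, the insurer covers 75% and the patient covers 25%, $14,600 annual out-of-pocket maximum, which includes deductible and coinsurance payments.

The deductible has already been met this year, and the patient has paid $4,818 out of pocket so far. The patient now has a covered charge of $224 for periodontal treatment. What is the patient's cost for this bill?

With the deductible met, the entire $224 is subject to coinsurance.
Coinsurance: $224 × 25% = $56.
Cumulative spending $4,818 + $56 = $4,874 stays under the $14,600 maximum.

$56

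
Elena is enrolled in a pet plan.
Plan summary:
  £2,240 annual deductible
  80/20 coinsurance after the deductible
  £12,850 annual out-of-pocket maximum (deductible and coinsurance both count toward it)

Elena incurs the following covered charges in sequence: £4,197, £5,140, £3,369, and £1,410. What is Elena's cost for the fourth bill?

£282

Bill 1, £4,197: £2,240 to deductible, leaving £1,957; coinsurance £1,957 × 20% = £391.40. Owner pays £2,631.40; OOP now £2,631.40.
Bill 2, £5,140: 20% coinsurance on £5,140 = £1,028. Owner pays £1,028; OOP now £3,659.40.
Bill 3, £3,369: deductible met; 20% of £3,369 = £673.80. Owner pays £673.80; OOP now £4,333.20.
Bill 4, £1,410: 20% coinsurance on £1,410 = £282. Owner pays £282; OOP now £4,615.20.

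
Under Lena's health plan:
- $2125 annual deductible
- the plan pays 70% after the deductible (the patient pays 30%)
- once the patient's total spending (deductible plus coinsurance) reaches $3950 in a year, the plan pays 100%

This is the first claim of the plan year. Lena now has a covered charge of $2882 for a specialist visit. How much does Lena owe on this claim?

$2352.10

Deductible not yet touched, so the first $2125 of the bill goes to the deductible.
After the $2125 deductible portion, $2882 − $2125 = $757 is subject to coinsurance.
30% of $757 = $227.10 falls to the patient.
That puts the patient's cost at $2125 + $227.10 = $2352.10 before any cap.
Cumulative spending $0 + $2352.10 = $2352.10 stays under the $3950 maximum.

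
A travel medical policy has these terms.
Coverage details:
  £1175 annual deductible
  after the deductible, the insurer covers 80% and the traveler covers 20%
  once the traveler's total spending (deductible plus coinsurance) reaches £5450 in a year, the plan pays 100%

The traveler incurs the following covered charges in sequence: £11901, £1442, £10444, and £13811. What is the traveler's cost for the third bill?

£1841.40

Claim 1 — £11901: £1175 to deductible, leaving £10726; traveler's 20% is £2145.20. Cost to traveler: £3320.20. OOP to date £3320.20.
Claim 2 — £1442: 20% coinsurance on £1442 = £288.40. Traveler pays £288.40; OOP now £3608.60.
Claim 3 — £10444: 20% coinsurance on £10444 = £2088.80. Adding that to £3608.60 gives £5697.40, past the £5450 cap; traveler pays only £5450 − £3608.60 = £1841.40.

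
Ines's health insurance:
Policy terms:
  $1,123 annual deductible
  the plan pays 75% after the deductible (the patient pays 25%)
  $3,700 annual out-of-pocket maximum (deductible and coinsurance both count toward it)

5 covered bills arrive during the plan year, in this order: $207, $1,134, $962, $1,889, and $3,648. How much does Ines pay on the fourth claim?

Claim 1 ($207): entire amount goes to the deductible. Cost to patient: $207. OOP to date $207.
Claim 2 ($1,134): $916 finishes the deductible; $218 goes to coinsurance; 25% of $218 = $54.50. Cost to patient: $970.50. OOP to date $1,177.50.
Claim 3 ($962): deductible already satisfied, so patient's share is 25% × $962 = $240.50. Patient owes $240.50 (running OOP $1,418).
Claim 4 ($1,889): deductible already satisfied, so patient's share is 25% × $1,889 = $472.25. Patient owes $472.25 (running OOP $1,890.25).

$472.25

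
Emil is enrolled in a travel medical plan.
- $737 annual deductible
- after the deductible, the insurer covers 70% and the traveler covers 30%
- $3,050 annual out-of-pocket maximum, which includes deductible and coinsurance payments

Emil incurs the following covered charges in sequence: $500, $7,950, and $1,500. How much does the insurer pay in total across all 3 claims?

$6,900

#1 ($500): entire amount goes to the deductible. Traveler pays $500; OOP now $500. Insurer: $500 − $500 = $0.
#2 ($7,950): $237 finishes the deductible; $7,713 goes to coinsurance; 30% of $7,713 = $2,313.90. Together that's $237 + $2,313.90 = $2,550.90. That would push OOP to $3,050.90, over the $3,050 cap, so traveler pays $3,050 − $500 = $2,550. Plan pays $7,950 − $2,550 = $5,400.
#3 ($1,500): deductible met; 30% of $1,500 = $450. That would push OOP to $3,500, over the $3,050 cap, so traveler pays $3,050 − $3,050 = $0. Plan pays $1,500 − $0 = $1,500.
Insurer total = bills − traveler's total = $9,950 − $3,050 = $6,900.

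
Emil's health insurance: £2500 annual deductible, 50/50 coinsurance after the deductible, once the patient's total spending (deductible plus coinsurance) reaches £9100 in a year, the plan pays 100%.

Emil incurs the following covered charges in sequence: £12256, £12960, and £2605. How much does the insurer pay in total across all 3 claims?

#1 (£12256): deductible takes £2500, £9756 remains; patient's 50% is £4878. Patient owes £7378 (running OOP £7378). Plan pays £12256 − £7378 = £4878.
#2 (£12960): deductible already satisfied, so patient's share is 50% × £12960 = £6480. Adding that to £7378 gives £13858, past the £9100 cap; patient pays only £9100 − £7378 = £1722. Plan pays £12960 − £1722 = £11238.
#3 (£2605): 50% coinsurance on £2605 = £1302.50. OOP would hit £10402.50 > £9100, so the cap limits the patient to £9100 − £9100 = £0. Plan pays £2605 − £0 = £2605.
Insurer total = bills − patient's total = £27821 − £9100 = £18721.

£18721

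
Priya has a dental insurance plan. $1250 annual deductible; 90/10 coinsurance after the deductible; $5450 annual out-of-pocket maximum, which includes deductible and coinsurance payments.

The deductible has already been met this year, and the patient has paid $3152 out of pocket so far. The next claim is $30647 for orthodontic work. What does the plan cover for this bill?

$28349

With the deductible met, the entire $30647 is subject to coinsurance.
Patient's 10% share of $30647 is $3064.70.
Adding $3064.70 to the $3152 already spent would give $6216.70, which exceeds the $5450 cap; the patient pays just $5450 − $3152 = $2298.
The insurer covers the remainder: $30647 − $2298 = $28349.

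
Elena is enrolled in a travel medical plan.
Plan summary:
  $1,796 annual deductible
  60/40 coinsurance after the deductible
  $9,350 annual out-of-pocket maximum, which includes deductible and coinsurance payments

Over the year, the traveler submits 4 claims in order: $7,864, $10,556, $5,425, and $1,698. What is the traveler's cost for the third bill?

$904.40

Claim 1 — $7,864: deductible takes $1,796, $6,068 remains; 40% of $6,068 = $2,427.20. Traveler pays $4,223.20; OOP now $4,223.20.
Claim 2 — $10,556: deductible met; 40% of $10,556 = $4,222.40. Traveler owes $4,222.40 (running OOP $8,445.60).
Claim 3 — $5,425: deductible met; 40% of $5,425 = $2,170. That would push OOP to $10,615.60, over the $9,350 cap, so traveler pays $9,350 − $8,445.60 = $904.40.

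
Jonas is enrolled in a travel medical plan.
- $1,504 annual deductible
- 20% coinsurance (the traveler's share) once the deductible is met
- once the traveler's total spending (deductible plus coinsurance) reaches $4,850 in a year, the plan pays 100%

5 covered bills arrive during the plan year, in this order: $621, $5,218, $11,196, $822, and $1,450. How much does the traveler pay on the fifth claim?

$75.40

Bill 1, $621: all of it applies to the deductible. Traveler pays $621; OOP now $621.
Bill 2, $5,218: $883 finishes the deductible; $4,335 goes to coinsurance; traveler's 20% is $867. Cost to traveler: $1,750. OOP to date $2,371.
Bill 3, $11,196: 20% coinsurance on $11,196 = $2,239.20. Cost to traveler: $2,239.20. OOP to date $4,610.20.
Bill 4, $822: deductible met; 20% of $822 = $164.40. Cost to traveler: $164.40. OOP to date $4,774.60.
Bill 5, $1,450: deductible met; 20% of $1,450 = $290. OOP would hit $5,064.60 > $4,850, so the cap limits the traveler to $4,850 − $4,774.60 = $75.40.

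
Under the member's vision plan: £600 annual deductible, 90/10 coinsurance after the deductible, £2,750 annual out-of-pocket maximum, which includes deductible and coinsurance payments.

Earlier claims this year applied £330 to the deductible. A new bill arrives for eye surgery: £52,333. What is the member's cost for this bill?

Remaining deductible: £600 − £330 = £270.
After the £270 deductible portion, £52,333 − £270 = £52,063 is subject to coinsurance.
10% of £52,063 = £5,206.30 falls to the member.
Member responsibility before any cap: £270 + £5,206.30 = £5,476.30.
Adding £5,476.30 to the £330 already spent would give £5,806.30, which exceeds the £2,750 cap; the member pays just £2,750 − £330 = £2,420.

£2,420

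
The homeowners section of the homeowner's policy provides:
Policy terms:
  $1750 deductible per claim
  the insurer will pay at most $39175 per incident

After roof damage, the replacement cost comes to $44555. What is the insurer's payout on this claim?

$39175

Subtract the deductible: $44555 − $1750 = $42805.
$42805 exceeds the $39175 limit, so the insurer pays the limit: $39175.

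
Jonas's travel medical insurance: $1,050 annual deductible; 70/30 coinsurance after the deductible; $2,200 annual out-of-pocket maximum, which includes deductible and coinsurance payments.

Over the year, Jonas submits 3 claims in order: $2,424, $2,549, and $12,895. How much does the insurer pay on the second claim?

$1,811.20

#1 ($2,424): $1,050 finishes the deductible; $1,374 goes to coinsurance; coinsurance $1,374 × 30% = $412.20. Traveler owes $1,462.20 (running OOP $1,462.20). Insurer: $2,424 − $1,462.20 = $961.80.
#2 ($2,549): deductible met; 30% of $2,549 = $764.70. Adding that to $1,462.20 gives $2,226.90, past the $2,200 cap; traveler pays only $2,200 − $1,462.20 = $737.80. Plan pays $2,549 − $737.80 = $1,811.20.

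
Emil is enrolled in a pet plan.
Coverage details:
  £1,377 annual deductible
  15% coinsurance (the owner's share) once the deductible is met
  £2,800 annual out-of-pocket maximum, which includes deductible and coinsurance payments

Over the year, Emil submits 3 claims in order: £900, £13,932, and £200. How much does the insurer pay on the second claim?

Claim 1 (£900): entire amount goes to the deductible. Owner owes £900 (running OOP £900). Plan pays £900 − £900 = £0.
Claim 2 (£13,932): £477 to deductible, leaving £13,455; owner's 15% is £2,018.25. Claim cost before the cap: £477 + £2,018.25 = £2,495.25. Adding that to £900 gives £3,395.25, past the £2,800 cap; owner pays only £2,800 − £900 = £1,900. Plan pays £13,932 − £1,900 = £12,032.

£12,032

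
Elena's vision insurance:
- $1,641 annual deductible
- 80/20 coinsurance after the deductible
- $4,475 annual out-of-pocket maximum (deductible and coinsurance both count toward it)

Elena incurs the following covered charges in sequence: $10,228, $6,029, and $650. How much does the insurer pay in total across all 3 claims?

$12,432

Bill 1, $10,228: $1,641 to deductible, leaving $8,587; coinsurance $8,587 × 20% = $1,717.40. Member owes $3,358.40 (running OOP $3,358.40). Plan pays $10,228 − $3,358.40 = $6,869.60.
Bill 2, $6,029: deductible already satisfied, so member's share is 20% × $6,029 = $1,205.80. Adding that to $3,358.40 gives $4,564.20, past the $4,475 cap; member pays only $4,475 − $3,358.40 = $1,116.60. Plan pays $6,029 − $1,116.60 = $4,912.40.
Bill 3, $650: deductible met; 20% of $650 = $130. That would push OOP to $4,605, over the $4,475 cap, so member pays $4,475 − $4,475 = $0. Plan pays $650 − $0 = $650.
Insurer total: $6,869.60 + $4,912.40 + $650 = $12,432.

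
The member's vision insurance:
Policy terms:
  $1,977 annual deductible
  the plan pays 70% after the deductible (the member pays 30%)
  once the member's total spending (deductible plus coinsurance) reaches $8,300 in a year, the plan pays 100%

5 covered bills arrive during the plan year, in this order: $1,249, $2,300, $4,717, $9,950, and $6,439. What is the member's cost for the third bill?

#1 ($1,249): all of it applies to the deductible. Member owes $1,249 (running OOP $1,249).
#2 ($2,300): $728 to deductible, leaving $1,572; 30% of $1,572 = $471.60. Member owes $1,199.60 (running OOP $2,448.60).
#3 ($4,717): deductible already satisfied, so member's share is 30% × $4,717 = $1,415.10. Member owes $1,415.10 (running OOP $3,863.70).

$1,415.10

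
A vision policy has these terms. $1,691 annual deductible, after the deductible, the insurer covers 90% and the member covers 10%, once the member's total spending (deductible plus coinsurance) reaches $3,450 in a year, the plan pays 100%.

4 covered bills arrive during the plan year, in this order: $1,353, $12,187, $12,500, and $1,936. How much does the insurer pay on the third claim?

$11,925.90

#1 ($1,353): entire amount goes to the deductible. Member pays $1,353; OOP now $1,353. Insurer: $1,353 − $1,353 = $0.
#2 ($12,187): deductible takes $338, $11,849 remains; 10% of $11,849 = $1,184.90. Member pays $1,522.90; OOP now $2,875.90. Plan pays $12,187 − $1,522.90 = $10,664.10.
#3 ($12,500): deductible already satisfied, so member's share is 10% × $12,500 = $1,250. Adding that to $2,875.90 gives $4,125.90, past the $3,450 cap; member pays only $3,450 − $2,875.90 = $574.10. Insurer: $12,500 − $574.10 = $11,925.90.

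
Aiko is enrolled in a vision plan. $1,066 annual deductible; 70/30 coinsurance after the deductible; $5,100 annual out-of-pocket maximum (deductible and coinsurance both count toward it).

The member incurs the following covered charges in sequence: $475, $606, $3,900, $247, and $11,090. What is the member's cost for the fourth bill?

Claim 1 ($475): entire amount goes to the deductible. Member owes $475 (running OOP $475).
Claim 2 ($606): deductible takes $591, $15 remains; member's 30% is $4.50. Member pays $595.50; OOP now $1,070.50.
Claim 3 ($3,900): deductible already satisfied, so member's share is 30% × $3,900 = $1,170. Cost to member: $1,170. OOP to date $2,240.50.
Claim 4 ($247): deductible already satisfied, so member's share is 30% × $247 = $74.10. Member pays $74.10; OOP now $2,314.60.

$74.10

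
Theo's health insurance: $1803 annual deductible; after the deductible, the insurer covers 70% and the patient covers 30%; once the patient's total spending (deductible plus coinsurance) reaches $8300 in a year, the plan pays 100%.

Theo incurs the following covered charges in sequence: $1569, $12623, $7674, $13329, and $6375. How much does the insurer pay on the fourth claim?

$12850.90

#1 ($1569): entire amount goes to the deductible. Patient pays $1569; OOP now $1569. Plan pays $1569 − $1569 = $0.
#2 ($12623): $234 finishes the deductible; $12389 goes to coinsurance; coinsurance $12389 × 30% = $3716.70. Cost to patient: $3950.70. OOP to date $5519.70. Plan pays $12623 − $3950.70 = $8672.30.
#3 ($7674): deductible already satisfied, so patient's share is 30% × $7674 = $2302.20. Cost to patient: $2302.20. OOP to date $7821.90. Insurer: $7674 − $2302.20 = $5371.80.
#4 ($13329): 30% coinsurance on $13329 = $3998.70. That would push OOP to $11820.60, over the $8300 cap, so patient pays $8300 − $7821.90 = $478.10. Plan pays $13329 − $478.10 = $12850.90.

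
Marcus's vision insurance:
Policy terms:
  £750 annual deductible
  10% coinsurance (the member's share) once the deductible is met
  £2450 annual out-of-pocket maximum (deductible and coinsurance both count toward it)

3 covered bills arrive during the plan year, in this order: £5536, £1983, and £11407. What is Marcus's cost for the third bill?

£1023.10

Claim 1 — £5536: £750 to deductible, leaving £4786; 10% of £4786 = £478.60. Member pays £1228.60; OOP now £1228.60.
Claim 2 — £1983: deductible met; 10% of £1983 = £198.30. Cost to member: £198.30. OOP to date £1426.90.
Claim 3 — £11407: 10% coinsurance on £11407 = £1140.70. That would push OOP to £2567.60, over the £2450 cap, so member pays £2450 − £1426.90 = £1023.10.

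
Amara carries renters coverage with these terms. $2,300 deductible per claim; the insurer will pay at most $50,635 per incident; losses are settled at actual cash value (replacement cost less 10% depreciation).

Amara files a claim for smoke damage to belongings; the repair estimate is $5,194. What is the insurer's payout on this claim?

Actual cash value after 10% depreciation: $5,194 × 90% = $4,674.60.
Subtract the deductible: $4,674.60 − $2,300 = $2,374.60.
$2,374.60 ≤ $50,635, so the limit doesn't bind; insurer pays $2,374.60.

$2,374.60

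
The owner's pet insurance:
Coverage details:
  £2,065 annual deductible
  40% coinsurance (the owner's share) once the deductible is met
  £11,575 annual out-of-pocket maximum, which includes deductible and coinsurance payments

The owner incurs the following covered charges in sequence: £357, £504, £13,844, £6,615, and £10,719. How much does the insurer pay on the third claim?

Bill 1, £357: all of it applies to the deductible. Owner pays £357; OOP now £357. Insurer: £357 − £357 = £0.
Bill 2, £504: entire amount goes to the deductible. Cost to owner: £504. OOP to date £861. Insurer: £504 − £504 = £0.
Bill 3, £13,844: deductible takes £1,204, £12,640 remains; owner's 40% is £5,056. Owner pays £6,260; OOP now £7,121. Plan pays £13,844 − £6,260 = £7,584.

£7,584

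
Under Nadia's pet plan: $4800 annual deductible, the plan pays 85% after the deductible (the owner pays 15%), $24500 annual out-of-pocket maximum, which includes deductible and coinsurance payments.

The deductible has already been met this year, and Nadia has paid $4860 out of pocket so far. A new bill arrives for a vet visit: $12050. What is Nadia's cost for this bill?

$1807.50

With the deductible met, the entire $12050 is subject to coinsurance.
Coinsurance: $12050 × 15% = $1807.50.
Total out-of-pocket so far would be $4860 + $1807.50 = $6667.50, below the $24500 cap — no reduction.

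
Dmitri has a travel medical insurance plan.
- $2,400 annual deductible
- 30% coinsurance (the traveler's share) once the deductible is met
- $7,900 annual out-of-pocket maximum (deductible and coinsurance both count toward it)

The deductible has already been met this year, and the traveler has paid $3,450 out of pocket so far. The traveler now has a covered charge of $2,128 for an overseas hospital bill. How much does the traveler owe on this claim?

$638.40

With the deductible met, the entire $2,128 is subject to coinsurance.
Traveler's 30% share of $2,128 is $638.40.
Total out-of-pocket so far would be $3,450 + $638.40 = $4,088.40, below the $7,900 cap — no reduction.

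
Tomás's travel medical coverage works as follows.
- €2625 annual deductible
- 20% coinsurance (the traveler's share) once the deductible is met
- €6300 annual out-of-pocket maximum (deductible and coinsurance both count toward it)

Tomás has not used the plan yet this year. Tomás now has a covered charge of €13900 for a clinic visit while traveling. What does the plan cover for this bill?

Deductible not yet touched, so the first €2625 of the bill goes to the deductible.
After the €2625 deductible portion, €13900 − €2625 = €11275 is subject to coinsurance.
Coinsurance: €11275 × 20% = €2255.
Traveler responsibility before any cap: €2625 + €2255 = €4880.
Cumulative spending €0 + €4880 = €4880 stays under the €6300 maximum.
The plan picks up €13900 − €4880 = €9020.

€9020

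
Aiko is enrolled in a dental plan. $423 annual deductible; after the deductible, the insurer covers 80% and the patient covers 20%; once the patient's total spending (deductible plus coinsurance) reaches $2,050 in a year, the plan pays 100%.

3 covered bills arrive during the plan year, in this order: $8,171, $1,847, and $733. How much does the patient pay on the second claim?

#1 ($8,171): $423 finishes the deductible; $7,748 goes to coinsurance; patient's 20% is $1,549.60. Patient pays $1,972.60; OOP now $1,972.60.
#2 ($1,847): 20% coinsurance on $1,847 = $369.40. Adding that to $1,972.60 gives $2,342, past the $2,050 cap; patient pays only $2,050 − $1,972.60 = $77.40.

$77.40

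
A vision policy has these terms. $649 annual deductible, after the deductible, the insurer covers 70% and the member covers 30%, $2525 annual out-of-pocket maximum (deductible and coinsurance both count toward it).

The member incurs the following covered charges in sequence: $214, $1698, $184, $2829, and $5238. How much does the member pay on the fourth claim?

#1 ($214): entire amount goes to the deductible. Member pays $214; OOP now $214.
#2 ($1698): $435 finishes the deductible; $1263 goes to coinsurance; 30% of $1263 = $378.90. Member pays $813.90; OOP now $1027.90.
#3 ($184): 30% coinsurance on $184 = $55.20. Member pays $55.20; OOP now $1083.10.
#4 ($2829): deductible met; 30% of $2829 = $848.70. Cost to member: $848.70. OOP to date $1931.80.

$848.70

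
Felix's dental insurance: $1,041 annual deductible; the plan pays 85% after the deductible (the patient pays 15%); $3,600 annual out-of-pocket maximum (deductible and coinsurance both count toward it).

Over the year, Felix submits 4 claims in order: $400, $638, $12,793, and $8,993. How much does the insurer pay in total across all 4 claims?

$19,224

#1 ($400): entire amount goes to the deductible. Patient owes $400 (running OOP $400). Insurer: $400 − $400 = $0.
#2 ($638): all of it applies to the deductible. Patient owes $638 (running OOP $1,038). Plan pays $638 − $638 = $0.
#3 ($12,793): deductible takes $3, $12,790 remains; patient's 15% is $1,918.50. Patient pays $1,921.50; OOP now $2,959.50. Plan pays $12,793 − $1,921.50 = $10,871.50.
#4 ($8,993): deductible met; 15% of $8,993 = $1,348.95. That would push OOP to $4,308.45, over the $3,600 cap, so patient pays $3,600 − $2,959.50 = $640.50. Insurer: $8,993 − $640.50 = $8,352.50.
Insurer total = bills − patient's total = $22,824 − $3,600 = $19,224.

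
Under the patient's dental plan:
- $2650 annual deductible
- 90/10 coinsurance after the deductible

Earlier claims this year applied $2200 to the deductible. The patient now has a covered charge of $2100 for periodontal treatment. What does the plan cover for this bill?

Deductible still to meet: $2650 − $2200 = $450.
That leaves $2100 − $450 = $1650 for coinsurance.
Coinsurance: $1650 × 10% = $165.
So the patient owes $450 + $165 = $615.
The insurer covers the remainder: $2100 − $615 = $1485.

$1485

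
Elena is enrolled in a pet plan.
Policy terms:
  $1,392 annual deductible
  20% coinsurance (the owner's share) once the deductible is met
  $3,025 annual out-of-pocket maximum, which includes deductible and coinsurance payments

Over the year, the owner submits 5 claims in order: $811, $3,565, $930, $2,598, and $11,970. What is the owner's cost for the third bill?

#1 ($811): entire amount goes to the deductible. Owner pays $811; OOP now $811.
#2 ($3,565): $581 to deductible, leaving $2,984; 20% of $2,984 = $596.80. Owner pays $1,177.80; OOP now $1,988.80.
#3 ($930): deductible met; 20% of $930 = $186. Owner pays $186; OOP now $2,174.80.

$186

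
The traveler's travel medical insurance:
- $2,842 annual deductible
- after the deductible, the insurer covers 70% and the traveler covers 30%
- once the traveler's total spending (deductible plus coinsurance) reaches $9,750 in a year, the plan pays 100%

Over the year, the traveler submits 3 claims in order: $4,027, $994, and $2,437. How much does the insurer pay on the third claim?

Claim 1 — $4,027: $2,842 finishes the deductible; $1,185 goes to coinsurance; traveler's 30% is $355.50. Cost to traveler: $3,197.50. OOP to date $3,197.50. Insurer: $4,027 − $3,197.50 = $829.50.
Claim 2 — $994: deductible met; 30% of $994 = $298.20. Traveler pays $298.20; OOP now $3,495.70. Plan pays $994 − $298.20 = $695.80.
Claim 3 — $2,437: deductible already satisfied, so traveler's share is 30% × $2,437 = $731.10. Cost to traveler: $731.10. OOP to date $4,226.80. Plan pays $2,437 − $731.10 = $1,705.90.

$1,705.90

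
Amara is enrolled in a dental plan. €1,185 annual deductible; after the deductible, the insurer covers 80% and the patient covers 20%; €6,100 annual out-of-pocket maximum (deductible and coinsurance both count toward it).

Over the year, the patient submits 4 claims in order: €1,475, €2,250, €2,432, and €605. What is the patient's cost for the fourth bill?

#1 (€1,475): deductible takes €1,185, €290 remains; patient's 20% is €58. Cost to patient: €1,243. OOP to date €1,243.
#2 (€2,250): 20% coinsurance on €2,250 = €450. Cost to patient: €450. OOP to date €1,693.
#3 (€2,432): deductible already satisfied, so patient's share is 20% × €2,432 = €486.40. Cost to patient: €486.40. OOP to date €2,179.40.
#4 (€605): deductible already satisfied, so patient's share is 20% × €605 = €121. Cost to patient: €121. OOP to date €2,300.40.

€121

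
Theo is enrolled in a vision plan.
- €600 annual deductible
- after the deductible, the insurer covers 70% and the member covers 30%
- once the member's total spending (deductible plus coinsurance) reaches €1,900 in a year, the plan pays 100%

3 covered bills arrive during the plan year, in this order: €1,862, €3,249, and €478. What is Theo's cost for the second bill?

€921.40

Claim 1 — €1,862: €600 finishes the deductible; €1,262 goes to coinsurance; member's 30% is €378.60. Cost to member: €978.60. OOP to date €978.60.
Claim 2 — €3,249: deductible met; 30% of €3,249 = €974.70. That would push OOP to €1,953.30, over the €1,900 cap, so member pays €1,900 − €978.60 = €921.40.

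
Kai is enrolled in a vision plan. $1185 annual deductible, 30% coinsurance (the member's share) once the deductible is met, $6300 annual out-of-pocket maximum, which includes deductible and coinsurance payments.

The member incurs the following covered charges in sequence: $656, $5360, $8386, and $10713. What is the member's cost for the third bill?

$2515.80

Claim 1 — $656: all of it applies to the deductible. Member owes $656 (running OOP $656).
Claim 2 — $5360: $529 finishes the deductible; $4831 goes to coinsurance; 30% of $4831 = $1449.30. Member pays $1978.30; OOP now $2634.30.
Claim 3 — $8386: deductible met; 30% of $8386 = $2515.80. Member pays $2515.80; OOP now $5150.10.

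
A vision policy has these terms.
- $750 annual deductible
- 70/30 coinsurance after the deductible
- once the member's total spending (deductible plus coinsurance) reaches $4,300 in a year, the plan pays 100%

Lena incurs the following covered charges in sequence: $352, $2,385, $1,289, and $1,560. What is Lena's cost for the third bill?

$386.70

#1 ($352): entire amount goes to the deductible. Member owes $352 (running OOP $352).
#2 ($2,385): $398 finishes the deductible; $1,987 goes to coinsurance; coinsurance $1,987 × 30% = $596.10. Member owes $994.10 (running OOP $1,346.10).
#3 ($1,289): deductible already satisfied, so member's share is 30% × $1,289 = $386.70. Member owes $386.70 (running OOP $1,732.80).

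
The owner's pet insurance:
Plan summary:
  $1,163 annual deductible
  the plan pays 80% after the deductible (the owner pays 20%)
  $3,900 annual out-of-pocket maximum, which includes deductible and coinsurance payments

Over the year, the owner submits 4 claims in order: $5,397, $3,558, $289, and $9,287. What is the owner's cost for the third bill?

$57.80

Claim 1 ($5,397): $1,163 finishes the deductible; $4,234 goes to coinsurance; coinsurance $4,234 × 20% = $846.80. Cost to owner: $2,009.80. OOP to date $2,009.80.
Claim 2 ($3,558): 20% coinsurance on $3,558 = $711.60. Cost to owner: $711.60. OOP to date $2,721.40.
Claim 3 ($289): 20% coinsurance on $289 = $57.80. Owner owes $57.80 (running OOP $2,779.20).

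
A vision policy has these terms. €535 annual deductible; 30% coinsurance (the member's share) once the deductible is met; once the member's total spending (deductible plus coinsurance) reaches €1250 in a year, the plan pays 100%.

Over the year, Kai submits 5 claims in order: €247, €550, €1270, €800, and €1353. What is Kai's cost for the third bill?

€381

Bill 1, €247: all of it applies to the deductible. Member owes €247 (running OOP €247).
Bill 2, €550: €288 finishes the deductible; €262 goes to coinsurance; 30% of €262 = €78.60. Cost to member: €366.60. OOP to date €613.60.
Bill 3, €1270: deductible met; 30% of €1270 = €381. Member pays €381; OOP now €994.60.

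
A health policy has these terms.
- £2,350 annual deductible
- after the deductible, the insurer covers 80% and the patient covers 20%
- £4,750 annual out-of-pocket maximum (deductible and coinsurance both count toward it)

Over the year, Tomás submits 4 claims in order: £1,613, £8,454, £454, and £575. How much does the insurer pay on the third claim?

Bill 1, £1,613: entire amount goes to the deductible. Patient owes £1,613 (running OOP £1,613). Insurer: £1,613 − £1,613 = £0.
Bill 2, £8,454: £737 finishes the deductible; £7,717 goes to coinsurance; coinsurance £7,717 × 20% = £1,543.40. Cost to patient: £2,280.40. OOP to date £3,893.40. Insurer: £8,454 − £2,280.40 = £6,173.60.
Bill 3, £454: 20% coinsurance on £454 = £90.80. Patient pays £90.80; OOP now £3,984.20. Insurer: £454 − £90.80 = £363.20.

£363.20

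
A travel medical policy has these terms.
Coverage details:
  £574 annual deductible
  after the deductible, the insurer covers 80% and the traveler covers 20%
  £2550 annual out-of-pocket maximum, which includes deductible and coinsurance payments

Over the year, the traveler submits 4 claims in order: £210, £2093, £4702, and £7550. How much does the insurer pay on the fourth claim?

Claim 1 (£210): fully absorbed by the deductible. Traveler pays £210; OOP now £210. Insurer: £210 − £210 = £0.
Claim 2 (£2093): £364 finishes the deductible; £1729 goes to coinsurance; coinsurance £1729 × 20% = £345.80. Cost to traveler: £709.80. OOP to date £919.80. Plan pays £2093 − £709.80 = £1383.20.
Claim 3 (£4702): deductible met; 20% of £4702 = £940.40. Traveler pays £940.40; OOP now £1860.20. Plan pays £4702 − £940.40 = £3761.60.
Claim 4 (£7550): deductible already satisfied, so traveler's share is 20% × £7550 = £1510. That would push OOP to £3370.20, over the £2550 cap, so traveler pays £2550 − £1860.20 = £689.80. Plan pays £7550 − £689.80 = £6860.20.

£6860.20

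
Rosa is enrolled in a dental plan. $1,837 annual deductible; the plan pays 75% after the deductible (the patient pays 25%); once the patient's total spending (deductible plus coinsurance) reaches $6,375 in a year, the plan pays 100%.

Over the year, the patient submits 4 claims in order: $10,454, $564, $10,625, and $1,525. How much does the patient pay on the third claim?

#1 ($10,454): deductible takes $1,837, $8,617 remains; patient's 25% is $2,154.25. Cost to patient: $3,991.25. OOP to date $3,991.25.
#2 ($564): 25% coinsurance on $564 = $141. Cost to patient: $141. OOP to date $4,132.25.
#3 ($10,625): 25% coinsurance on $10,625 = $2,656.25. That would push OOP to $6,788.50, over the $6,375 cap, so patient pays $6,375 − $4,132.25 = $2,242.75.

$2,242.75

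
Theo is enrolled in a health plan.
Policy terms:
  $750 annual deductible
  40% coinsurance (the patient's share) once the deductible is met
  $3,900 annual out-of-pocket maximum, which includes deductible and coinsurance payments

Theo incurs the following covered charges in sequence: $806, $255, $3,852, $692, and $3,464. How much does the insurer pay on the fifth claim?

$2,256

#1 ($806): $750 finishes the deductible; $56 goes to coinsurance; 40% of $56 = $22.40. Patient pays $772.40; OOP now $772.40. Insurer: $806 − $772.40 = $33.60.
#2 ($255): 40% coinsurance on $255 = $102. Patient owes $102 (running OOP $874.40). Plan pays $255 − $102 = $153.
#3 ($3,852): deductible met; 40% of $3,852 = $1,540.80. Patient owes $1,540.80 (running OOP $2,415.20). Plan pays $3,852 − $1,540.80 = $2,311.20.
#4 ($692): deductible met; 40% of $692 = $276.80. Patient pays $276.80; OOP now $2,692. Plan pays $692 − $276.80 = $415.20.
#5 ($3,464): deductible already satisfied, so patient's share is 40% × $3,464 = $1,385.60. Adding that to $2,692 gives $4,077.60, past the $3,900 cap; patient pays only $3,900 − $2,692 = $1,208. Plan pays $3,464 − $1,208 = $2,256.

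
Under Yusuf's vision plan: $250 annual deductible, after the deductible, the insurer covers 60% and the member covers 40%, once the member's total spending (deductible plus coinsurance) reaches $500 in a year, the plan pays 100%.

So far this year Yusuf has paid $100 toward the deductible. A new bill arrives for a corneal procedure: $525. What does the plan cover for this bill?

$225

$100 of the $250 deductible is already met, leaving $150.
That leaves $525 − $150 = $375 for coinsurance.
Member's 40% share of $375 is $150.
That puts the member's cost at $150 + $150 = $300 before any cap.
Total out-of-pocket so far would be $100 + $300 = $400, below the $500 cap — no reduction.
Insurer pays the balance: $525 − $300 = $225.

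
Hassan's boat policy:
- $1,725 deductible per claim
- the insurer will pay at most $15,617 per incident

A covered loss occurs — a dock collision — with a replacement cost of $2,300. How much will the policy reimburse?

$575

After the deductible, $2,300 − $1,725 = $575 remains.
That's under the $15,617 cap, so the insurer reimburses the full $575.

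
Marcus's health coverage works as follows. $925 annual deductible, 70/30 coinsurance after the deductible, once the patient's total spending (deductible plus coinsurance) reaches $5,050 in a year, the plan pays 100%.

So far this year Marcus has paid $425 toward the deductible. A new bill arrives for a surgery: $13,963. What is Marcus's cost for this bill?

Deductible still to meet: $925 − $425 = $500.
That leaves $13,963 − $500 = $13,463 for coinsurance.
30% of $13,463 = $4,038.90 falls to the patient.
So the patient owes $500 + $4,038.90 = $4,538.90 before any cap.
Year-to-date out-of-pocket becomes $425 + $4,538.90 = $4,963.90, still under the $5,050 maximum, so no cap applies.

$4,538.90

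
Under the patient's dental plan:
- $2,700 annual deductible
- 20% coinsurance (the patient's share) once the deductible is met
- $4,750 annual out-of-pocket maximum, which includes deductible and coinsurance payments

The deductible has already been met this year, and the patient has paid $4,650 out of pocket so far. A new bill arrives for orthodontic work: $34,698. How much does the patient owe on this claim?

$100

The deductible is already satisfied, so the full bill goes to coinsurance.
Coinsurance: $34,698 × 20% = $6,939.60.
Year-to-date out-of-pocket would reach $4,650 + $6,939.60 = $11,589.60, above the $4,750 maximum, so the patient pays only $4,750 − $4,650 = $100.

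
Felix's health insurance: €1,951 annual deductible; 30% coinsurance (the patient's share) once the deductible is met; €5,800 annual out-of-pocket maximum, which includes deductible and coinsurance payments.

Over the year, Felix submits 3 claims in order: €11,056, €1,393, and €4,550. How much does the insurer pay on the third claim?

€3,850.40

Claim 1 — €11,056: €1,951 finishes the deductible; €9,105 goes to coinsurance; patient's 30% is €2,731.50. Patient owes €4,682.50 (running OOP €4,682.50). Plan pays €11,056 − €4,682.50 = €6,373.50.
Claim 2 — €1,393: deductible already satisfied, so patient's share is 30% × €1,393 = €417.90. Patient pays €417.90; OOP now €5,100.40. Insurer: €1,393 − €417.90 = €975.10.
Claim 3 — €4,550: deductible met; 30% of €4,550 = €1,365. OOP would hit €6,465.40 > €5,800, so the cap limits the patient to €5,800 − €5,100.40 = €699.60. Insurer: €4,550 − €699.60 = €3,850.40.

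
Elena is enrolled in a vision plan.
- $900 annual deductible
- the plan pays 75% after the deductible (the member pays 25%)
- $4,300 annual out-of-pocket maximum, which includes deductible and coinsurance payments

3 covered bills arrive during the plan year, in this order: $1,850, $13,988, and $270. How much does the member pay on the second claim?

$3,162.50

#1 ($1,850): $900 finishes the deductible; $950 goes to coinsurance; 25% of $950 = $237.50. Member owes $1,137.50 (running OOP $1,137.50).
#2 ($13,988): 25% coinsurance on $13,988 = $3,497. Adding that to $1,137.50 gives $4,634.50, past the $4,300 cap; member pays only $4,300 − $1,137.50 = $3,162.50.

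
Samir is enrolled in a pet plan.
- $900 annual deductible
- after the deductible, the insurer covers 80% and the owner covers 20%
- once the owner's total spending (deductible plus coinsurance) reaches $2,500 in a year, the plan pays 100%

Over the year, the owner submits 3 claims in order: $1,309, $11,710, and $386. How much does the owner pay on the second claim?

Claim 1 — $1,309: $900 finishes the deductible; $409 goes to coinsurance; coinsurance $409 × 20% = $81.80. Owner owes $981.80 (running OOP $981.80).
Claim 2 — $11,710: deductible met; 20% of $11,710 = $2,342. OOP would hit $3,323.80 > $2,500, so the cap limits the owner to $2,500 − $981.80 = $1,518.20.

$1,518.20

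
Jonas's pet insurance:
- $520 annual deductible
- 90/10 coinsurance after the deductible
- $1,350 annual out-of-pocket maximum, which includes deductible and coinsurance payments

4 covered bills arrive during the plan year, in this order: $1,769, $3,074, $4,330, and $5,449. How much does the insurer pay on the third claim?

$3,932.30

Claim 1 ($1,769): $520 finishes the deductible; $1,249 goes to coinsurance; coinsurance $1,249 × 10% = $124.90. Cost to owner: $644.90. OOP to date $644.90. Plan pays $1,769 − $644.90 = $1,124.10.
Claim 2 ($3,074): 10% coinsurance on $3,074 = $307.40. Owner pays $307.40; OOP now $952.30. Insurer: $3,074 − $307.40 = $2,766.60.
Claim 3 ($4,330): deductible already satisfied, so owner's share is 10% × $4,330 = $433. Adding that to $952.30 gives $1,385.30, past the $1,350 cap; owner pays only $1,350 − $952.30 = $397.70. Plan pays $4,330 − $397.70 = $3,932.30.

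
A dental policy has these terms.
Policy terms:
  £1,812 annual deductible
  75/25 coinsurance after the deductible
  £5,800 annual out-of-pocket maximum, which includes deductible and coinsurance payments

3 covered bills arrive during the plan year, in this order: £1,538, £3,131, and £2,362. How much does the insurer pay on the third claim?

£1,771.50

Claim 1 (£1,538): all of it applies to the deductible. Cost to patient: £1,538. OOP to date £1,538. Insurer: £1,538 − £1,538 = £0.
Claim 2 (£3,131): deductible takes £274, £2,857 remains; 25% of £2,857 = £714.25. Patient pays £988.25; OOP now £2,526.25. Insurer: £3,131 − £988.25 = £2,142.75.
Claim 3 (£2,362): deductible already satisfied, so patient's share is 25% × £2,362 = £590.50. Patient owes £590.50 (running OOP £3,116.75). Insurer: £2,362 − £590.50 = £1,771.50.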